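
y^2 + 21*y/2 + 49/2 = (y + 7/2)*(y + 7)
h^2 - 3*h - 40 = (h - 8)*(h + 5)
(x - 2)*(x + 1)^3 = x^4 + x^3 - 3*x^2 - 5*x - 2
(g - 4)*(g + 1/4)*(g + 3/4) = g^3 - 3*g^2 - 61*g/16 - 3/4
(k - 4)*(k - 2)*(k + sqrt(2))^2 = k^4 - 6*k^3 + 2*sqrt(2)*k^3 - 12*sqrt(2)*k^2 + 10*k^2 - 12*k + 16*sqrt(2)*k + 16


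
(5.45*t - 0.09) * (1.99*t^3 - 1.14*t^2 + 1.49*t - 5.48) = 10.8455*t^4 - 6.3921*t^3 + 8.2231*t^2 - 30.0001*t + 0.4932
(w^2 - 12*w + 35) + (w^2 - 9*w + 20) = 2*w^2 - 21*w + 55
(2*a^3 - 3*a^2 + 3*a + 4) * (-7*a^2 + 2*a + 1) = -14*a^5 + 25*a^4 - 25*a^3 - 25*a^2 + 11*a + 4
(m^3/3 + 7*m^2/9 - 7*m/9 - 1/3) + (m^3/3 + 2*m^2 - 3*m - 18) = 2*m^3/3 + 25*m^2/9 - 34*m/9 - 55/3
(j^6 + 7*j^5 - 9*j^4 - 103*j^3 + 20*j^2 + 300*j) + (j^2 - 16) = j^6 + 7*j^5 - 9*j^4 - 103*j^3 + 21*j^2 + 300*j - 16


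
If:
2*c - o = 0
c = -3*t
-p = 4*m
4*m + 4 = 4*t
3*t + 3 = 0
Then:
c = 3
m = -2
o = 6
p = 8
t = -1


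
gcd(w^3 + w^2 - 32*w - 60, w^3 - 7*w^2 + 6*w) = w - 6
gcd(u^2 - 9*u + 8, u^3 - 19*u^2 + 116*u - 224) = u - 8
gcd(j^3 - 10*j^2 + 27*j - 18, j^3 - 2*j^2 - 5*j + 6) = j^2 - 4*j + 3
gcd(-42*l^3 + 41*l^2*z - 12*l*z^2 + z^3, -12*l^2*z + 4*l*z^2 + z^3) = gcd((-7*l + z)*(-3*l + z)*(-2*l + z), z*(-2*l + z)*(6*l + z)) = -2*l + z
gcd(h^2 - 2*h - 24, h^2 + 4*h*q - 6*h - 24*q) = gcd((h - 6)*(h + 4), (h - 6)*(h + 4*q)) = h - 6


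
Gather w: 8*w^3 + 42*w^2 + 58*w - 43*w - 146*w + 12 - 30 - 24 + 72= 8*w^3 + 42*w^2 - 131*w + 30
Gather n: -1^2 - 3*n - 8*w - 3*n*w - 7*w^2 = n*(-3*w - 3) - 7*w^2 - 8*w - 1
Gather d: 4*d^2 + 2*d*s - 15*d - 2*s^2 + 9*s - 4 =4*d^2 + d*(2*s - 15) - 2*s^2 + 9*s - 4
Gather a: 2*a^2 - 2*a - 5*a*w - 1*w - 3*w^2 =2*a^2 + a*(-5*w - 2) - 3*w^2 - w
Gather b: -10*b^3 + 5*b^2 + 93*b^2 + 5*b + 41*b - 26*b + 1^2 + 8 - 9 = -10*b^3 + 98*b^2 + 20*b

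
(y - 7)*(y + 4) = y^2 - 3*y - 28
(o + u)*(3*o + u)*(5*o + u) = 15*o^3 + 23*o^2*u + 9*o*u^2 + u^3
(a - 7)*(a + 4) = a^2 - 3*a - 28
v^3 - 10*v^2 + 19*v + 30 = (v - 6)*(v - 5)*(v + 1)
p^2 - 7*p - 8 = (p - 8)*(p + 1)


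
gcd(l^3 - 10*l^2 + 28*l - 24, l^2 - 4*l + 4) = l^2 - 4*l + 4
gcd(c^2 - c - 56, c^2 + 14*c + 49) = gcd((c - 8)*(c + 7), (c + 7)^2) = c + 7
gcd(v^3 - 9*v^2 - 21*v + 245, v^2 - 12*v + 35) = v - 7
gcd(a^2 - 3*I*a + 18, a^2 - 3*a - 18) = 1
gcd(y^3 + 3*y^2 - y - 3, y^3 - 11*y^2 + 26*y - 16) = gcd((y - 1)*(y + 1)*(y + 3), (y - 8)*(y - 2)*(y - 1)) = y - 1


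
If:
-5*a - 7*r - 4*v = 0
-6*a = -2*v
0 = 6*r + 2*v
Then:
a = 0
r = 0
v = 0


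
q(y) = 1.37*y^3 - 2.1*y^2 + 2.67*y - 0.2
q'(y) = 4.11*y^2 - 4.2*y + 2.67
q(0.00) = -0.20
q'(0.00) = 2.67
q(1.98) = 7.49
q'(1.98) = 10.47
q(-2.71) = -50.12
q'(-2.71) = 44.24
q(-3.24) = -77.49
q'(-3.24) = 59.42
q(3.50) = 42.16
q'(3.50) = 38.32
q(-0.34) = -1.40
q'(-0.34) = 4.57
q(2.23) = 10.50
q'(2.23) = 13.74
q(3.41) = 38.81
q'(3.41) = 36.14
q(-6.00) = -387.74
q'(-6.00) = 175.83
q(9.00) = 852.46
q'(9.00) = 297.78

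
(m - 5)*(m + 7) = m^2 + 2*m - 35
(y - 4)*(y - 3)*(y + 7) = y^3 - 37*y + 84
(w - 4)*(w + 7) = w^2 + 3*w - 28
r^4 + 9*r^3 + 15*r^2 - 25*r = r*(r - 1)*(r + 5)^2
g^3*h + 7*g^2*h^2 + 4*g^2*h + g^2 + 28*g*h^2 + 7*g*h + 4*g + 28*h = (g + 4)*(g + 7*h)*(g*h + 1)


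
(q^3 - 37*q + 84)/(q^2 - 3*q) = q + 3 - 28/q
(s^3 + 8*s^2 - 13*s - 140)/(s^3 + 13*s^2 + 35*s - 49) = (s^2 + s - 20)/(s^2 + 6*s - 7)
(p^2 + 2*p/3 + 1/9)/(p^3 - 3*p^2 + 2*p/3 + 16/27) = 3*(3*p + 1)/(9*p^2 - 30*p + 16)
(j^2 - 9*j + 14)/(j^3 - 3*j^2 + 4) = (j - 7)/(j^2 - j - 2)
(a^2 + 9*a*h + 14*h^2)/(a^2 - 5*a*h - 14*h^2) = (a + 7*h)/(a - 7*h)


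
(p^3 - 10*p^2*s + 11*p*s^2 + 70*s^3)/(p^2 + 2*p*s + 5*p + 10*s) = (p^2 - 12*p*s + 35*s^2)/(p + 5)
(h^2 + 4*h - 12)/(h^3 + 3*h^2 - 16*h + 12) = 1/(h - 1)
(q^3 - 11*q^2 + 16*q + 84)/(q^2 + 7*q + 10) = (q^2 - 13*q + 42)/(q + 5)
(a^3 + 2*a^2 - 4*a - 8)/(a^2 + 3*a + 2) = (a^2 - 4)/(a + 1)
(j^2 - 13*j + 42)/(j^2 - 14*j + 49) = (j - 6)/(j - 7)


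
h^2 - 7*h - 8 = (h - 8)*(h + 1)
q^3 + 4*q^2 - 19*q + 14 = (q - 2)*(q - 1)*(q + 7)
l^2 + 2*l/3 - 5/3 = (l - 1)*(l + 5/3)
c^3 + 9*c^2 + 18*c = c*(c + 3)*(c + 6)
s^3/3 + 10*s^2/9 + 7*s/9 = s*(s/3 + 1/3)*(s + 7/3)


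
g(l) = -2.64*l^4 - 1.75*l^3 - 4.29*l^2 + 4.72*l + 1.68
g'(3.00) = -353.39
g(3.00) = -283.86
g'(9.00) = -8195.99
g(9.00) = -18900.12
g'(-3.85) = 562.56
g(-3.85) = -560.24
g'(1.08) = -23.97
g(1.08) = -4.02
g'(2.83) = -300.95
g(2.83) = -228.32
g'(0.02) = 4.55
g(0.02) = 1.77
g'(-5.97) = 2115.74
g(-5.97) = -3160.56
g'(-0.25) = 6.70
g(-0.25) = 0.25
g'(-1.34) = 32.20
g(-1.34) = -16.65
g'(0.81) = -11.29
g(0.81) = 0.62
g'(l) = -10.56*l^3 - 5.25*l^2 - 8.58*l + 4.72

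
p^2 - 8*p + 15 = (p - 5)*(p - 3)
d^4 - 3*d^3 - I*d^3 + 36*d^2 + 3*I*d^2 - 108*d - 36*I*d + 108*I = (d - 3)*(d - 6*I)*(d - I)*(d + 6*I)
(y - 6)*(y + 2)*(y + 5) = y^3 + y^2 - 32*y - 60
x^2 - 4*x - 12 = (x - 6)*(x + 2)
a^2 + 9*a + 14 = (a + 2)*(a + 7)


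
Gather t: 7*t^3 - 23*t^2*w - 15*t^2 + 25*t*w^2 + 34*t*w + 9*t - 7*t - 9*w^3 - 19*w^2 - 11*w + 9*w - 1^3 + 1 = 7*t^3 + t^2*(-23*w - 15) + t*(25*w^2 + 34*w + 2) - 9*w^3 - 19*w^2 - 2*w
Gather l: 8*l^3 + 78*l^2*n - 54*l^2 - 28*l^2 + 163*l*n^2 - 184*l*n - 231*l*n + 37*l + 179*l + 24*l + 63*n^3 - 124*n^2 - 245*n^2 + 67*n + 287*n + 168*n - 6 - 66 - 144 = 8*l^3 + l^2*(78*n - 82) + l*(163*n^2 - 415*n + 240) + 63*n^3 - 369*n^2 + 522*n - 216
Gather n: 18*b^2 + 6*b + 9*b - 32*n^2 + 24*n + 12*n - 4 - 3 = 18*b^2 + 15*b - 32*n^2 + 36*n - 7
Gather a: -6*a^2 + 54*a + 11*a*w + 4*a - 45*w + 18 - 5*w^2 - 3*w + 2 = -6*a^2 + a*(11*w + 58) - 5*w^2 - 48*w + 20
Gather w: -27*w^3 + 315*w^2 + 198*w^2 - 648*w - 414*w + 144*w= -27*w^3 + 513*w^2 - 918*w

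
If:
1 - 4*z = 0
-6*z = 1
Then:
No Solution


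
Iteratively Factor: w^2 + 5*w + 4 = (w + 1)*(w + 4)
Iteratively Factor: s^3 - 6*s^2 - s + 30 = (s + 2)*(s^2 - 8*s + 15) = (s - 3)*(s + 2)*(s - 5)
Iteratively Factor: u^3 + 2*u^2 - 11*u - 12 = (u - 3)*(u^2 + 5*u + 4) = (u - 3)*(u + 1)*(u + 4)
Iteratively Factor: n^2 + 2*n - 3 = (n - 1)*(n + 3)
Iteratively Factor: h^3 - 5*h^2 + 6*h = (h)*(h^2 - 5*h + 6) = h*(h - 3)*(h - 2)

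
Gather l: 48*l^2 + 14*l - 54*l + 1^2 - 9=48*l^2 - 40*l - 8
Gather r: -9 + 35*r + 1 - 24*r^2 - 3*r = -24*r^2 + 32*r - 8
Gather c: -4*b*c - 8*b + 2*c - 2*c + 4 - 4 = -4*b*c - 8*b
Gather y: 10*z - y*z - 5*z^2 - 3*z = -y*z - 5*z^2 + 7*z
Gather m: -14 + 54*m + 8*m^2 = 8*m^2 + 54*m - 14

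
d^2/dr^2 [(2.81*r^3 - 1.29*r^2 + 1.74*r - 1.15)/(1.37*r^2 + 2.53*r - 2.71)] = (-7.105427357601e-15*r^5 - 7.105427357601e-15*r^4 + 72.312582*r^3 - 157.284126*r^2 + 138.666024*r - 18.349134)/(2.571353*r^6 + 14.245671*r^5 + 11.048502*r^4 - 40.164509*r^3 - 21.855066*r^2 + 55.741719*r - 19.902511)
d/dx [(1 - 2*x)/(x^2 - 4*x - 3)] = 2*(x^2 - x + 5)/(x^4 - 8*x^3 + 10*x^2 + 24*x + 9)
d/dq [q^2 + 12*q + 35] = 2*q + 12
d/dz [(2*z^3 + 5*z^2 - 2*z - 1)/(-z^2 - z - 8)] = (-2*z^4 - 4*z^3 - 55*z^2 - 82*z + 15)/(z^4 + 2*z^3 + 17*z^2 + 16*z + 64)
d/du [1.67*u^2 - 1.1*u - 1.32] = 3.34*u - 1.1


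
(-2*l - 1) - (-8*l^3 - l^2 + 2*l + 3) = 8*l^3 + l^2 - 4*l - 4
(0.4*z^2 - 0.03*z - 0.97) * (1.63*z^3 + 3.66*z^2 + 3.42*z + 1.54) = 0.652*z^5 + 1.4151*z^4 - 0.3229*z^3 - 3.0368*z^2 - 3.3636*z - 1.4938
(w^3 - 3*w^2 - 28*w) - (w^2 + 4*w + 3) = w^3 - 4*w^2 - 32*w - 3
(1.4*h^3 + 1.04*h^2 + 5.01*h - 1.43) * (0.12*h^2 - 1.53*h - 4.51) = 0.168*h^5 - 2.0172*h^4 - 7.304*h^3 - 12.5273*h^2 - 20.4072*h + 6.4493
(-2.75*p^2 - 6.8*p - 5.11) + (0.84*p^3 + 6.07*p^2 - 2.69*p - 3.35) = 0.84*p^3 + 3.32*p^2 - 9.49*p - 8.46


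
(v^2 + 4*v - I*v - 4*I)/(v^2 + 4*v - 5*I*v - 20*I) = (v - I)/(v - 5*I)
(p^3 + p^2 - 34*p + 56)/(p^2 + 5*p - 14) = p - 4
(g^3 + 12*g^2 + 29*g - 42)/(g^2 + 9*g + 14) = (g^2 + 5*g - 6)/(g + 2)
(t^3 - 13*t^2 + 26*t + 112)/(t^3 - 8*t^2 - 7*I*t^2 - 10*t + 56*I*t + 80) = (t^2 - 5*t - 14)/(t^2 - 7*I*t - 10)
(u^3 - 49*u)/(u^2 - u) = (u^2 - 49)/(u - 1)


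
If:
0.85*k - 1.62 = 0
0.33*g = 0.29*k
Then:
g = 1.67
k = 1.91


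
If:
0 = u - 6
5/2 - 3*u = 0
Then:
No Solution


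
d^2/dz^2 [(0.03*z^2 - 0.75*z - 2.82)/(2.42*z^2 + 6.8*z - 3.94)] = (-9.77196*z^3 - 97.374024*z^2 - 321.34212*z - 353.826456)/(14.172488*z^6 + 119.47056*z^5 + 266.479752*z^4 - 74.58784*z^3 - 433.855464*z^2 + 316.68144*z - 61.162984)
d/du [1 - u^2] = -2*u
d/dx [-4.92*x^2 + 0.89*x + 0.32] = 0.89 - 9.84*x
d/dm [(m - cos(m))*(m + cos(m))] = 2*m + sin(2*m)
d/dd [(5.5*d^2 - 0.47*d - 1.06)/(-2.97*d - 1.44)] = (-16.335*d^2 - 15.84*d - 2.4714)/(8.8209*d^2 + 8.5536*d + 2.0736)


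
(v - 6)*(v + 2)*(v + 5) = v^3 + v^2 - 32*v - 60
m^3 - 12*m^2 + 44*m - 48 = (m - 6)*(m - 4)*(m - 2)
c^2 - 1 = (c - 1)*(c + 1)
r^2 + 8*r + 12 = (r + 2)*(r + 6)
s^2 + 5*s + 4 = (s + 1)*(s + 4)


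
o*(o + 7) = o^2 + 7*o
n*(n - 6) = n^2 - 6*n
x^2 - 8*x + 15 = (x - 5)*(x - 3)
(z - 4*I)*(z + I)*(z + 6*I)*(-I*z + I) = -I*z^4 + 3*z^3 + I*z^3 - 3*z^2 - 22*I*z^2 + 24*z + 22*I*z - 24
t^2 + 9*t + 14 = (t + 2)*(t + 7)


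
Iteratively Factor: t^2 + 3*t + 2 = (t + 2)*(t + 1)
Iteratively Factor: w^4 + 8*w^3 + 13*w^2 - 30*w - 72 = (w + 3)*(w^3 + 5*w^2 - 2*w - 24) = (w + 3)^2*(w^2 + 2*w - 8) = (w - 2)*(w + 3)^2*(w + 4)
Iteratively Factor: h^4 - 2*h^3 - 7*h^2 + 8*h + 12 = (h - 2)*(h^3 - 7*h - 6) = (h - 2)*(h + 2)*(h^2 - 2*h - 3) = (h - 2)*(h + 1)*(h + 2)*(h - 3)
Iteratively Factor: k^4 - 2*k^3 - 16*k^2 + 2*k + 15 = (k - 1)*(k^3 - k^2 - 17*k - 15) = (k - 5)*(k - 1)*(k^2 + 4*k + 3) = (k - 5)*(k - 1)*(k + 3)*(k + 1)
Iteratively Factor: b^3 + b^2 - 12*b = (b + 4)*(b^2 - 3*b) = b*(b + 4)*(b - 3)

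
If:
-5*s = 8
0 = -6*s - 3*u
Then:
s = -8/5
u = 16/5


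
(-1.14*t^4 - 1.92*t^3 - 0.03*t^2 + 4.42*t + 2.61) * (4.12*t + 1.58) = -4.6968*t^5 - 9.7116*t^4 - 3.1572*t^3 + 18.163*t^2 + 17.7368*t + 4.1238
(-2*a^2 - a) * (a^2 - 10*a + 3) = -2*a^4 + 19*a^3 + 4*a^2 - 3*a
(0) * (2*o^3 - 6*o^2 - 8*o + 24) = 0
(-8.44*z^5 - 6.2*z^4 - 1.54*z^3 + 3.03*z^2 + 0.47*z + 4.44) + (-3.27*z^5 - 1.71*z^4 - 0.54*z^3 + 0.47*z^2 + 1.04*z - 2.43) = -11.71*z^5 - 7.91*z^4 - 2.08*z^3 + 3.5*z^2 + 1.51*z + 2.01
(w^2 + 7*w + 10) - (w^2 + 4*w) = 3*w + 10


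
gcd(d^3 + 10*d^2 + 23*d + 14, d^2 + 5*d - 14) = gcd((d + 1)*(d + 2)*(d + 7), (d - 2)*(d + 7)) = d + 7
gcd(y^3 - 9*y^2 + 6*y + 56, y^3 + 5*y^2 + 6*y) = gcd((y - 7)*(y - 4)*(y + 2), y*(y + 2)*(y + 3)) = y + 2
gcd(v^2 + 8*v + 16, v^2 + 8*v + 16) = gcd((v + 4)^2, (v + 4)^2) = v^2 + 8*v + 16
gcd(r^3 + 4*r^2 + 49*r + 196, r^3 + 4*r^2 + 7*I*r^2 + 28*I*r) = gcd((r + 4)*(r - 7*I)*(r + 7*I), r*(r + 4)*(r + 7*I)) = r^2 + r*(4 + 7*I) + 28*I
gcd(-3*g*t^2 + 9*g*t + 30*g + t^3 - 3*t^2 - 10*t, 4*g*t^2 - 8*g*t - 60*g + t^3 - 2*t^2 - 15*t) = t - 5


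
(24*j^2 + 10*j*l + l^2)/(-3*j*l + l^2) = (-24*j^2 - 10*j*l - l^2)/(l*(3*j - l))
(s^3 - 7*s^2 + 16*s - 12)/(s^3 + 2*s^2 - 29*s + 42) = (s - 2)/(s + 7)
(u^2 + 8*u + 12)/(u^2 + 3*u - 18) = (u + 2)/(u - 3)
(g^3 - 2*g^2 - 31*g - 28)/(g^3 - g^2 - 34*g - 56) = (g + 1)/(g + 2)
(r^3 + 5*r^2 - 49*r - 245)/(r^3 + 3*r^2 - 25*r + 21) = (r^2 - 2*r - 35)/(r^2 - 4*r + 3)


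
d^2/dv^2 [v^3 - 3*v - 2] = 6*v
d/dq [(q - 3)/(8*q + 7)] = 31/(8*q + 7)^2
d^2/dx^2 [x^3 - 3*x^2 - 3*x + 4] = 6*x - 6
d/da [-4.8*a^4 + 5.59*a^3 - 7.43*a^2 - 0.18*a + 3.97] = -19.2*a^3 + 16.77*a^2 - 14.86*a - 0.18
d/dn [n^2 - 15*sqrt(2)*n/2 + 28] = 2*n - 15*sqrt(2)/2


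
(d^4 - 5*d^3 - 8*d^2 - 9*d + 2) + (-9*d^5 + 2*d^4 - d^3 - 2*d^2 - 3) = -9*d^5 + 3*d^4 - 6*d^3 - 10*d^2 - 9*d - 1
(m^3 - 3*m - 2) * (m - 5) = m^4 - 5*m^3 - 3*m^2 + 13*m + 10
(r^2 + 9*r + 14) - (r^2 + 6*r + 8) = 3*r + 6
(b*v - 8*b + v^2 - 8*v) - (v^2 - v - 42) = b*v - 8*b - 7*v + 42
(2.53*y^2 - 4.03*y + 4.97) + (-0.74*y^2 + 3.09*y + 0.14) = 1.79*y^2 - 0.94*y + 5.11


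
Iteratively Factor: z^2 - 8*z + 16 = (z - 4)*(z - 4)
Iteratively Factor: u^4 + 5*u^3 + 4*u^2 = (u + 1)*(u^3 + 4*u^2) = (u + 1)*(u + 4)*(u^2) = u*(u + 1)*(u + 4)*(u)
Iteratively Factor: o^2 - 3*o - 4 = (o - 4)*(o + 1)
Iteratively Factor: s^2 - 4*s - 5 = (s + 1)*(s - 5)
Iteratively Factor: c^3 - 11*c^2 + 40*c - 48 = (c - 4)*(c^2 - 7*c + 12) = (c - 4)^2*(c - 3)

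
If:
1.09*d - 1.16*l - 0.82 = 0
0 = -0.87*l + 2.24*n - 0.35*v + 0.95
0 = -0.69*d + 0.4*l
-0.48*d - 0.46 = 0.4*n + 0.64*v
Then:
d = -0.90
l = -1.55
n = -0.94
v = 0.55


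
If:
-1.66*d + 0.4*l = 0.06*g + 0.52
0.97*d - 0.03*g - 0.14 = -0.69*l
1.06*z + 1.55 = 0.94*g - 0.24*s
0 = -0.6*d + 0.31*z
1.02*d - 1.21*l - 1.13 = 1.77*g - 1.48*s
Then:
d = -0.24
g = 2.15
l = 0.63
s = 4.02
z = -0.46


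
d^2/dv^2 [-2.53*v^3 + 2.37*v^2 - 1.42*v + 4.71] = 4.74 - 15.18*v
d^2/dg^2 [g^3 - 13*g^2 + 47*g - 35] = 6*g - 26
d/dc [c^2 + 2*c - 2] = 2*c + 2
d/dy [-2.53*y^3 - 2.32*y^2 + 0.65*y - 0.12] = -7.59*y^2 - 4.64*y + 0.65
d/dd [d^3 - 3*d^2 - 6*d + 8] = 3*d^2 - 6*d - 6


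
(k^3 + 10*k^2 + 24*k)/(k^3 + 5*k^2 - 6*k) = (k + 4)/(k - 1)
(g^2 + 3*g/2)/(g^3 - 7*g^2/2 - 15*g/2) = 1/(g - 5)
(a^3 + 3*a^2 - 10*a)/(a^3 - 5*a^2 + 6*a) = (a + 5)/(a - 3)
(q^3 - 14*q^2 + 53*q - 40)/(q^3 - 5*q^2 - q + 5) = (q - 8)/(q + 1)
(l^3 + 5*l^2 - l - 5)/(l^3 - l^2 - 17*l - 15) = (l^2 + 4*l - 5)/(l^2 - 2*l - 15)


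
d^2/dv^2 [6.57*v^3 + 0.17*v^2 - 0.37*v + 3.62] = 39.42*v + 0.34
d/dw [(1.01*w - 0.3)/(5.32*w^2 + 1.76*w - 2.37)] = (-5.3732*w^2 + 3.192*w - 1.8657)/(28.3024*w^4 + 18.7264*w^3 - 22.1192*w^2 - 8.3424*w + 5.6169)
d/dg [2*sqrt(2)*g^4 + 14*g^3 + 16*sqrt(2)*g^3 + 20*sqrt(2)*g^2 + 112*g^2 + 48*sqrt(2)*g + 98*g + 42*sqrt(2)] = 8*sqrt(2)*g^3 + 42*g^2 + 48*sqrt(2)*g^2 + 40*sqrt(2)*g + 224*g + 48*sqrt(2) + 98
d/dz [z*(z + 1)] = 2*z + 1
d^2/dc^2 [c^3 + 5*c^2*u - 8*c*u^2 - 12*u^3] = 6*c + 10*u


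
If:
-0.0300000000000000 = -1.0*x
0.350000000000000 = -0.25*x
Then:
No Solution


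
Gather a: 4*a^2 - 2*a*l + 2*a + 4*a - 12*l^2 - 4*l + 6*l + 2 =4*a^2 + a*(6 - 2*l) - 12*l^2 + 2*l + 2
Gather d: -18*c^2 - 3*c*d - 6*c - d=-18*c^2 - 6*c + d*(-3*c - 1)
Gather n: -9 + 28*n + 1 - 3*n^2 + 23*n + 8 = -3*n^2 + 51*n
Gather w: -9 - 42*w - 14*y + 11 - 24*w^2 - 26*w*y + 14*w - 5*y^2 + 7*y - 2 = -24*w^2 + w*(-26*y - 28) - 5*y^2 - 7*y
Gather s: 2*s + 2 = 2*s + 2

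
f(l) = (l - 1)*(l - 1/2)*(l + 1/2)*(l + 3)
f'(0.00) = -0.50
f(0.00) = 0.75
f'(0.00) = -0.50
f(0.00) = 0.75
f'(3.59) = 238.57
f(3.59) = 215.71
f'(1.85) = 33.34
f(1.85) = 13.08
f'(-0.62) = 4.88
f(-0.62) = -0.52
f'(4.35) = 414.01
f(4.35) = 459.76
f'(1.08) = 4.52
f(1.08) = 0.30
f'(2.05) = 45.85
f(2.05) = 20.96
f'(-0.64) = 5.07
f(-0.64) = -0.62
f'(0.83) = 0.53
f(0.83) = -0.29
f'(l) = (l - 1)*(l - 1/2)*(l + 1/2) + (l - 1)*(l - 1/2)*(l + 3) + (l - 1)*(l + 1/2)*(l + 3) + (l - 1/2)*(l + 1/2)*(l + 3)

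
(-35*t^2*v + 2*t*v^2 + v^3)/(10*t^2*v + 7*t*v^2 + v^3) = (-35*t^2 + 2*t*v + v^2)/(10*t^2 + 7*t*v + v^2)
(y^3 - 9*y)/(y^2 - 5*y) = (y^2 - 9)/(y - 5)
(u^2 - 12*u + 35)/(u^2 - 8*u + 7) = (u - 5)/(u - 1)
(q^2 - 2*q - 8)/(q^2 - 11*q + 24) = (q^2 - 2*q - 8)/(q^2 - 11*q + 24)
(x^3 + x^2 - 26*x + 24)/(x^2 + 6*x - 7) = (x^2 + 2*x - 24)/(x + 7)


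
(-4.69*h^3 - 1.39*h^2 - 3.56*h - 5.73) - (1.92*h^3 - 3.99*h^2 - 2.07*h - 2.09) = -6.61*h^3 + 2.6*h^2 - 1.49*h - 3.64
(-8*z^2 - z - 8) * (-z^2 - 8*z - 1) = 8*z^4 + 65*z^3 + 24*z^2 + 65*z + 8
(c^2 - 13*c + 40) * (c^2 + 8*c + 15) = c^4 - 5*c^3 - 49*c^2 + 125*c + 600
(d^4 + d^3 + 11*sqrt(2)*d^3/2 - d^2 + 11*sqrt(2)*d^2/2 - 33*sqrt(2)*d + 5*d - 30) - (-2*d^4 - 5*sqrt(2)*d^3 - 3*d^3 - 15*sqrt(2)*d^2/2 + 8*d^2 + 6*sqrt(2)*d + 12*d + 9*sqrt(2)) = 3*d^4 + 4*d^3 + 21*sqrt(2)*d^3/2 - 9*d^2 + 13*sqrt(2)*d^2 - 39*sqrt(2)*d - 7*d - 30 - 9*sqrt(2)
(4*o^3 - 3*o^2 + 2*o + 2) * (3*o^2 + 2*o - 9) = 12*o^5 - o^4 - 36*o^3 + 37*o^2 - 14*o - 18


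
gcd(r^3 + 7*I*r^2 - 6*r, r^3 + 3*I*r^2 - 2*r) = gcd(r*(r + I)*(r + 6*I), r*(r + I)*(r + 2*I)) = r^2 + I*r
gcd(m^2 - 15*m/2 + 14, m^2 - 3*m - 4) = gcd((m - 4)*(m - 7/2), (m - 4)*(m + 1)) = m - 4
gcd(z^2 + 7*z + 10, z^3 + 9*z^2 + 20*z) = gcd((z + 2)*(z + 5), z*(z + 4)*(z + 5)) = z + 5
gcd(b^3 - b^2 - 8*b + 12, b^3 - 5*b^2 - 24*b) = b + 3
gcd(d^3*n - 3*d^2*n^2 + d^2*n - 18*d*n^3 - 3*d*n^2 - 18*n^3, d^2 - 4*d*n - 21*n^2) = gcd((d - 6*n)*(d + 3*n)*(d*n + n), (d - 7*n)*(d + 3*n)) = d + 3*n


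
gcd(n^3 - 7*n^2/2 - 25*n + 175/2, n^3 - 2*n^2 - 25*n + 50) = n^2 - 25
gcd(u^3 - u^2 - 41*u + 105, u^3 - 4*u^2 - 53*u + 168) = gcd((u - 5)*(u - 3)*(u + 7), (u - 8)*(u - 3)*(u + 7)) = u^2 + 4*u - 21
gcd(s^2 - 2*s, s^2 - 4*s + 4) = s - 2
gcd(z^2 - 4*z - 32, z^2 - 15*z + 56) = z - 8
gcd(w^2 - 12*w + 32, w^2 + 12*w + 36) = 1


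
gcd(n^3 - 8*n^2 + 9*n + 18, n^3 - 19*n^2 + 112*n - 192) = n - 3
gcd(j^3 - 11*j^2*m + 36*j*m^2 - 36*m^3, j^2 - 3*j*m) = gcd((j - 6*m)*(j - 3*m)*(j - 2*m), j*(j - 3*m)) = j - 3*m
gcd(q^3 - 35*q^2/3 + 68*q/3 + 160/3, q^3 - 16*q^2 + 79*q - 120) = q^2 - 13*q + 40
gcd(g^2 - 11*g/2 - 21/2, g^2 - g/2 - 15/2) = 1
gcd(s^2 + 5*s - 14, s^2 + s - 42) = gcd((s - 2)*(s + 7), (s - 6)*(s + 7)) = s + 7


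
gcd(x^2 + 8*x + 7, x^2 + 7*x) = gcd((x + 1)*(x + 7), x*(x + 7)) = x + 7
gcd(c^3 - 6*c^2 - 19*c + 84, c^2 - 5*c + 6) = c - 3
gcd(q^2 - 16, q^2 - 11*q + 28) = q - 4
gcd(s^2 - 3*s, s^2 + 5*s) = s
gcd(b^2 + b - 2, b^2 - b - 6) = b + 2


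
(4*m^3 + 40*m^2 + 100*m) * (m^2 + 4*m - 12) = 4*m^5 + 56*m^4 + 212*m^3 - 80*m^2 - 1200*m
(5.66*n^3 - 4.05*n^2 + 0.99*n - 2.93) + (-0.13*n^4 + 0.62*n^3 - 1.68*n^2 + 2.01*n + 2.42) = -0.13*n^4 + 6.28*n^3 - 5.73*n^2 + 3.0*n - 0.51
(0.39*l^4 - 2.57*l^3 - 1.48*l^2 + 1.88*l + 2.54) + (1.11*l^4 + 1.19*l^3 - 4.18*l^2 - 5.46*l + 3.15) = 1.5*l^4 - 1.38*l^3 - 5.66*l^2 - 3.58*l + 5.69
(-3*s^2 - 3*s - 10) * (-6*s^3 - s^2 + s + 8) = 18*s^5 + 21*s^4 + 60*s^3 - 17*s^2 - 34*s - 80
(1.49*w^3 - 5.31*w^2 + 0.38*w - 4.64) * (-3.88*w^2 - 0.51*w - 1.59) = -5.7812*w^5 + 19.8429*w^4 - 1.1354*w^3 + 26.2523*w^2 + 1.7622*w + 7.3776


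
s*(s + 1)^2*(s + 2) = s^4 + 4*s^3 + 5*s^2 + 2*s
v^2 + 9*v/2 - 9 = (v - 3/2)*(v + 6)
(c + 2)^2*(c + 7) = c^3 + 11*c^2 + 32*c + 28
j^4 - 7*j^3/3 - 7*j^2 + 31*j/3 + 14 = (j - 3)*(j - 7/3)*(j + 1)*(j + 2)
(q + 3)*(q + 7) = q^2 + 10*q + 21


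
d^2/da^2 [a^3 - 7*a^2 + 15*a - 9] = 6*a - 14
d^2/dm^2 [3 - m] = 0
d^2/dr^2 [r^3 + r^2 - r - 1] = 6*r + 2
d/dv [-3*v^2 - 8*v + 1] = -6*v - 8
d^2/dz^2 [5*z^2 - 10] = 10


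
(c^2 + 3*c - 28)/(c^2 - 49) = (c - 4)/(c - 7)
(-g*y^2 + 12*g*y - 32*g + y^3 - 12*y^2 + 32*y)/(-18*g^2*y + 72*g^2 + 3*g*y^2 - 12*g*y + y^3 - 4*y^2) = (-g*y + 8*g + y^2 - 8*y)/(-18*g^2 + 3*g*y + y^2)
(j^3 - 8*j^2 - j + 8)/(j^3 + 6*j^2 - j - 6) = (j - 8)/(j + 6)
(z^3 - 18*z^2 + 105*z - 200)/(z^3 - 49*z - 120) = (z^2 - 10*z + 25)/(z^2 + 8*z + 15)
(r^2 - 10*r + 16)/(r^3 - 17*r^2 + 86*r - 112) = 1/(r - 7)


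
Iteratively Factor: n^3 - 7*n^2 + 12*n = (n - 4)*(n^2 - 3*n) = (n - 4)*(n - 3)*(n)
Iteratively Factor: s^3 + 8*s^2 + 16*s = (s + 4)*(s^2 + 4*s) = s*(s + 4)*(s + 4)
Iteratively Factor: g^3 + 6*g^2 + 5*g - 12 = (g - 1)*(g^2 + 7*g + 12) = (g - 1)*(g + 4)*(g + 3)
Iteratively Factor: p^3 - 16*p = (p - 4)*(p^2 + 4*p) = (p - 4)*(p + 4)*(p)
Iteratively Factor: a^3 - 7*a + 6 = (a - 1)*(a^2 + a - 6) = (a - 1)*(a + 3)*(a - 2)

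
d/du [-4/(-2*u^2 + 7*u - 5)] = 4*(7 - 4*u)/(2*u^2 - 7*u + 5)^2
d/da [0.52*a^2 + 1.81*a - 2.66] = 1.04*a + 1.81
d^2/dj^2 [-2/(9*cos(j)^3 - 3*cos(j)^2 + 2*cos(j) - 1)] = 2*((-35*cos(j) + 24*cos(2*j) - 81*cos(3*j))*(9*cos(j)^3 - 3*cos(j)^2 + 2*cos(j) - 1)/4 - 2*(27*cos(j)^2 - 6*cos(j) + 2)^2*sin(j)^2)/(9*cos(j)^3 - 3*cos(j)^2 + 2*cos(j) - 1)^3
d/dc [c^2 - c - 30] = 2*c - 1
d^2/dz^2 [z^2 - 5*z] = 2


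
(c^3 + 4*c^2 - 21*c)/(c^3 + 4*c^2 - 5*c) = (c^2 + 4*c - 21)/(c^2 + 4*c - 5)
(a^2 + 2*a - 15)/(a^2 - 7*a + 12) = (a + 5)/(a - 4)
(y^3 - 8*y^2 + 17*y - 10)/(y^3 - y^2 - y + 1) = (y^2 - 7*y + 10)/(y^2 - 1)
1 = 1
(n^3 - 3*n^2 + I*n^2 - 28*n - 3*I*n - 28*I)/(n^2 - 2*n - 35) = (n^2 + n*(4 + I) + 4*I)/(n + 5)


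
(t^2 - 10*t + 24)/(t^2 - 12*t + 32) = (t - 6)/(t - 8)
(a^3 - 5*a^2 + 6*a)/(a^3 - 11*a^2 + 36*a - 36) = a/(a - 6)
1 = 1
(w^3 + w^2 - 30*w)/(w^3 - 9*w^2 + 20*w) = (w + 6)/(w - 4)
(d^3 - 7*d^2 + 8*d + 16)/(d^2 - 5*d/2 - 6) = 2*(d^2 - 3*d - 4)/(2*d + 3)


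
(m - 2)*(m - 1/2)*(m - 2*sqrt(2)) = m^3 - 2*sqrt(2)*m^2 - 5*m^2/2 + m + 5*sqrt(2)*m - 2*sqrt(2)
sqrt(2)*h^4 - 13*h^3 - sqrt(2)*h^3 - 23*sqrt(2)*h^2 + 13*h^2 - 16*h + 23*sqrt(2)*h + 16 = (h - 1)*(h - 8*sqrt(2))*(h + sqrt(2))*(sqrt(2)*h + 1)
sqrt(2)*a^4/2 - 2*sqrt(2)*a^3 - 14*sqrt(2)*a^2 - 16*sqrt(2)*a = a*(a - 8)*(a + 2)*(sqrt(2)*a/2 + sqrt(2))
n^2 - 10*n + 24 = (n - 6)*(n - 4)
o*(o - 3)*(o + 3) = o^3 - 9*o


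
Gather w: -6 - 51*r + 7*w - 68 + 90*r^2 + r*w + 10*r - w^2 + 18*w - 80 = 90*r^2 - 41*r - w^2 + w*(r + 25) - 154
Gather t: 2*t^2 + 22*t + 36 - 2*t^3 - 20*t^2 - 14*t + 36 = -2*t^3 - 18*t^2 + 8*t + 72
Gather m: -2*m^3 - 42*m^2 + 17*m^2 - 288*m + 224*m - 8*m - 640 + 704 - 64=-2*m^3 - 25*m^2 - 72*m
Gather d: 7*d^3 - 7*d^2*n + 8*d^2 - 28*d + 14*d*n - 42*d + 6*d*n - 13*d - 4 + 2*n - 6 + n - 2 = 7*d^3 + d^2*(8 - 7*n) + d*(20*n - 83) + 3*n - 12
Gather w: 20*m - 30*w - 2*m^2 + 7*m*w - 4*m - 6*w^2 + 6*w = -2*m^2 + 16*m - 6*w^2 + w*(7*m - 24)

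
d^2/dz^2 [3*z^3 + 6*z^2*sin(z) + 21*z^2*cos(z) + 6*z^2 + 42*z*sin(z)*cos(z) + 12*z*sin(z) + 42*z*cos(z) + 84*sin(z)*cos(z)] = -6*z^2*sin(z) - 21*z^2*cos(z) - 96*z*sin(z) - 84*z*sin(2*z) - 18*z*cos(z) + 18*z - 72*sin(z) - 168*sin(2*z) + 66*cos(z) + 84*cos(2*z) + 12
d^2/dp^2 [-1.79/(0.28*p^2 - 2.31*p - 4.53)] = (-0.280672*p^2 + 2.315544*p + 1.79*(0.56*p - 2.31)*(1.12*p - 4.62) + 4.540872)/(-0.28*p^2 + 2.31*p + 4.53)^3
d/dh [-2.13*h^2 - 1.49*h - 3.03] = -4.26*h - 1.49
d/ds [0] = 0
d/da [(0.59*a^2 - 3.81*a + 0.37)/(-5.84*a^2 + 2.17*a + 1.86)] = (-20.9701*a^2 + 6.5164*a - 7.8895)/(34.1056*a^4 - 25.3456*a^3 - 17.0159*a^2 + 8.0724*a + 3.4596)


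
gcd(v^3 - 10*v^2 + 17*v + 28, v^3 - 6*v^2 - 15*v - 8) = v + 1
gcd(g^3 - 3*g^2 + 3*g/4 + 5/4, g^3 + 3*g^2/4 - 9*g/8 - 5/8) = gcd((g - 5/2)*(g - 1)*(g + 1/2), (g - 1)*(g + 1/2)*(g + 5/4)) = g^2 - g/2 - 1/2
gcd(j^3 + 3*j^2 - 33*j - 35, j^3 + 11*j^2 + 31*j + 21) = j^2 + 8*j + 7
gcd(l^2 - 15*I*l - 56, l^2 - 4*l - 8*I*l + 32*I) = l - 8*I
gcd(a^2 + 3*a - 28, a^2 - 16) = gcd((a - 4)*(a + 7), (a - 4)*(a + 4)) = a - 4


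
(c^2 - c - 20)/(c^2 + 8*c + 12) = (c^2 - c - 20)/(c^2 + 8*c + 12)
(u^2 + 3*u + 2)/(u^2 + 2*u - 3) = (u^2 + 3*u + 2)/(u^2 + 2*u - 3)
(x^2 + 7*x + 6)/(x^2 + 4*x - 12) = (x + 1)/(x - 2)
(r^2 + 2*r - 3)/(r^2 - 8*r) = (r^2 + 2*r - 3)/(r*(r - 8))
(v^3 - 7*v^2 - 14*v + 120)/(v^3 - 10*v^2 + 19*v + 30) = (v + 4)/(v + 1)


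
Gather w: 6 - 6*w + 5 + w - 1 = 10 - 5*w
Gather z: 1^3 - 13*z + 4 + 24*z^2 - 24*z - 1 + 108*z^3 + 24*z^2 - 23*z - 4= 108*z^3 + 48*z^2 - 60*z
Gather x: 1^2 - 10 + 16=7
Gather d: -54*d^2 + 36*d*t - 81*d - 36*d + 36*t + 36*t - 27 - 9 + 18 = -54*d^2 + d*(36*t - 117) + 72*t - 18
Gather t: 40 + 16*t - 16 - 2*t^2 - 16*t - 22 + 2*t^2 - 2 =0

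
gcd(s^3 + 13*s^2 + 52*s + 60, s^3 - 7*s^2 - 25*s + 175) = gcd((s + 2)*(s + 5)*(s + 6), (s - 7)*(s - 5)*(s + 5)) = s + 5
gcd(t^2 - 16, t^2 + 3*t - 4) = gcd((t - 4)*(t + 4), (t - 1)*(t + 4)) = t + 4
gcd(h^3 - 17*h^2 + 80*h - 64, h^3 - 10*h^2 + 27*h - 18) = h - 1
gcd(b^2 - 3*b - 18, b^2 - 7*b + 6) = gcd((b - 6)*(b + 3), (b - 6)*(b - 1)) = b - 6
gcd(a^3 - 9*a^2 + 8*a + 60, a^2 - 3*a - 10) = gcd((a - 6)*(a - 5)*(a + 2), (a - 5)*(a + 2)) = a^2 - 3*a - 10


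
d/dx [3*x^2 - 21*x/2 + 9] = 6*x - 21/2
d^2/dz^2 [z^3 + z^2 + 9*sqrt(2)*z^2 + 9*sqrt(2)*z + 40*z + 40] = 6*z + 2 + 18*sqrt(2)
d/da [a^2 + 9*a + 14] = 2*a + 9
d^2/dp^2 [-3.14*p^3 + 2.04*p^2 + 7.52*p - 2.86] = 4.08 - 18.84*p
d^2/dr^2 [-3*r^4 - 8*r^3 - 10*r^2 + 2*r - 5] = -36*r^2 - 48*r - 20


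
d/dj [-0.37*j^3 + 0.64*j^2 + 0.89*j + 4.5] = -1.11*j^2 + 1.28*j + 0.89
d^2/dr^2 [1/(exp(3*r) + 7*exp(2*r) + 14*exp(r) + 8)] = (2*(3*exp(2*r) + 14*exp(r) + 14)^2*exp(r) - (9*exp(2*r) + 28*exp(r) + 14)*(exp(3*r) + 7*exp(2*r) + 14*exp(r) + 8))*exp(r)/(exp(3*r) + 7*exp(2*r) + 14*exp(r) + 8)^3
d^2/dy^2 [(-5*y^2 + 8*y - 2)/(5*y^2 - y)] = 2*(175*y^3 - 150*y^2 + 30*y - 2)/(y^3*(125*y^3 - 75*y^2 + 15*y - 1))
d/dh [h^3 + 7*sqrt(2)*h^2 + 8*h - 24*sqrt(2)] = 3*h^2 + 14*sqrt(2)*h + 8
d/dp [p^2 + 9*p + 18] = 2*p + 9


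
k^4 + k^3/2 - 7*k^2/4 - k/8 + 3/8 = (k - 1)*(k - 1/2)*(k + 1/2)*(k + 3/2)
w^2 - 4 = (w - 2)*(w + 2)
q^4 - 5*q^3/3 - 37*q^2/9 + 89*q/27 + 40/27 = (q - 8/3)*(q - 1)*(q + 1/3)*(q + 5/3)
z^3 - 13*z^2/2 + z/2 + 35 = (z - 5)*(z - 7/2)*(z + 2)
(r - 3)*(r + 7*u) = r^2 + 7*r*u - 3*r - 21*u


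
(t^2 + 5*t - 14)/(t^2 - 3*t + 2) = (t + 7)/(t - 1)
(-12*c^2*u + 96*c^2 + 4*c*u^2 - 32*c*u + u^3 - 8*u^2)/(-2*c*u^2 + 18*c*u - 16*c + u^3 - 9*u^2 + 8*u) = (6*c + u)/(u - 1)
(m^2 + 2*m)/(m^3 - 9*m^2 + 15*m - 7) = m*(m + 2)/(m^3 - 9*m^2 + 15*m - 7)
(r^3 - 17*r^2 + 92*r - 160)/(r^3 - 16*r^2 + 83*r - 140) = (r - 8)/(r - 7)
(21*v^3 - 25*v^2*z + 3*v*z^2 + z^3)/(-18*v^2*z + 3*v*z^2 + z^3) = (-7*v^2 + 6*v*z + z^2)/(z*(6*v + z))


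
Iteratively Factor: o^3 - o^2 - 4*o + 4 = (o - 1)*(o^2 - 4) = (o - 2)*(o - 1)*(o + 2)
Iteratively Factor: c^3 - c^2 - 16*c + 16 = (c - 4)*(c^2 + 3*c - 4) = (c - 4)*(c - 1)*(c + 4)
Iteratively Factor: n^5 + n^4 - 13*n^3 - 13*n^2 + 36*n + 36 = (n + 1)*(n^4 - 13*n^2 + 36) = (n + 1)*(n + 3)*(n^3 - 3*n^2 - 4*n + 12) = (n - 2)*(n + 1)*(n + 3)*(n^2 - n - 6) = (n - 3)*(n - 2)*(n + 1)*(n + 3)*(n + 2)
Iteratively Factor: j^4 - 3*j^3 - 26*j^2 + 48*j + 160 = (j - 5)*(j^3 + 2*j^2 - 16*j - 32) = (j - 5)*(j - 4)*(j^2 + 6*j + 8) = (j - 5)*(j - 4)*(j + 4)*(j + 2)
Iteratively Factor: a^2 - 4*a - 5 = (a - 5)*(a + 1)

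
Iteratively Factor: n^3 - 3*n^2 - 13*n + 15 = (n + 3)*(n^2 - 6*n + 5) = (n - 1)*(n + 3)*(n - 5)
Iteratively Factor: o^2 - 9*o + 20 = (o - 5)*(o - 4)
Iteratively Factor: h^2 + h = (h)*(h + 1)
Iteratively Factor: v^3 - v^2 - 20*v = (v)*(v^2 - v - 20) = v*(v + 4)*(v - 5)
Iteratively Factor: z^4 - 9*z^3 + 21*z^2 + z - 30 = (z - 3)*(z^3 - 6*z^2 + 3*z + 10) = (z - 5)*(z - 3)*(z^2 - z - 2) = (z - 5)*(z - 3)*(z + 1)*(z - 2)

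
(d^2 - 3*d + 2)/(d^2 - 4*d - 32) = (-d^2 + 3*d - 2)/(-d^2 + 4*d + 32)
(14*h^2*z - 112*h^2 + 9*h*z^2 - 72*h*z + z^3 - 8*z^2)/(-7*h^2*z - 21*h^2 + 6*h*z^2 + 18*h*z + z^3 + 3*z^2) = (2*h*z - 16*h + z^2 - 8*z)/(-h*z - 3*h + z^2 + 3*z)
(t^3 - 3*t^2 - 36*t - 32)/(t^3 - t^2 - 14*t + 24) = (t^2 - 7*t - 8)/(t^2 - 5*t + 6)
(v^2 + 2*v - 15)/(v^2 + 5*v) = (v - 3)/v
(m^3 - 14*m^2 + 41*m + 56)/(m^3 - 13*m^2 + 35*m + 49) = (m - 8)/(m - 7)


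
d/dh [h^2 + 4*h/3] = 2*h + 4/3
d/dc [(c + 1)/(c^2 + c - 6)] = (c^2 + c - (c + 1)*(2*c + 1) - 6)/(c^2 + c - 6)^2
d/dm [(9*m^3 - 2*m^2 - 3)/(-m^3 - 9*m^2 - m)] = (-83*m^4 - 18*m^3 - 7*m^2 - 54*m - 3)/(m^2*(m^4 + 18*m^3 + 83*m^2 + 18*m + 1))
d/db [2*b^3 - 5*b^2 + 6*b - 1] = 6*b^2 - 10*b + 6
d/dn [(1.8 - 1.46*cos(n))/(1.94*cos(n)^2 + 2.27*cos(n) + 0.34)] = (-2.8324*cos(n)^2 + 6.984*cos(n) + 4.5824)*sin(n)/(3.7636*cos(n)^4 + 8.8076*cos(n)^3 + 6.4721*cos(n)^2 + 1.5436*cos(n) + 0.1156)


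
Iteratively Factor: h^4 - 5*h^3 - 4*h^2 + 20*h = (h - 2)*(h^3 - 3*h^2 - 10*h) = h*(h - 2)*(h^2 - 3*h - 10) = h*(h - 5)*(h - 2)*(h + 2)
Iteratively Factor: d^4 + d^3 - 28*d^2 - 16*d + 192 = (d - 4)*(d^3 + 5*d^2 - 8*d - 48) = (d - 4)*(d + 4)*(d^2 + d - 12) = (d - 4)*(d - 3)*(d + 4)*(d + 4)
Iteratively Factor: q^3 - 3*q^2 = (q)*(q^2 - 3*q) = q*(q - 3)*(q)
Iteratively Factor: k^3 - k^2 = (k - 1)*(k^2) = k*(k - 1)*(k)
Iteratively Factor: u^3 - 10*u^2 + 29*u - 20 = (u - 5)*(u^2 - 5*u + 4) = (u - 5)*(u - 1)*(u - 4)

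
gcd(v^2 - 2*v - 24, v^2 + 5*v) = 1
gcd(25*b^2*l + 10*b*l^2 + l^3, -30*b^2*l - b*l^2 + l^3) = 5*b*l + l^2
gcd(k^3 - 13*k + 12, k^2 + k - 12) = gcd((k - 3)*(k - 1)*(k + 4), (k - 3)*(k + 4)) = k^2 + k - 12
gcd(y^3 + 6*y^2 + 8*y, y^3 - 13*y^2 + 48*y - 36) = 1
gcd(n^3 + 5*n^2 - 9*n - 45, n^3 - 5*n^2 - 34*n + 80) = n + 5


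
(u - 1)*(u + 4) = u^2 + 3*u - 4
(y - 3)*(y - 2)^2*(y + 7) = y^4 - 33*y^2 + 100*y - 84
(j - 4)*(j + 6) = j^2 + 2*j - 24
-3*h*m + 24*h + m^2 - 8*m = (-3*h + m)*(m - 8)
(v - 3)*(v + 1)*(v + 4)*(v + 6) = v^4 + 8*v^3 + v^2 - 78*v - 72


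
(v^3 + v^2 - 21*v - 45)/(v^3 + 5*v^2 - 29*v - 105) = (v + 3)/(v + 7)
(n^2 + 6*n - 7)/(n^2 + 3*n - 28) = (n - 1)/(n - 4)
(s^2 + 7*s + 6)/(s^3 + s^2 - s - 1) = (s + 6)/(s^2 - 1)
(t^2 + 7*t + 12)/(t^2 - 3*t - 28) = (t + 3)/(t - 7)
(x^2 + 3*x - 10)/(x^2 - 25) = (x - 2)/(x - 5)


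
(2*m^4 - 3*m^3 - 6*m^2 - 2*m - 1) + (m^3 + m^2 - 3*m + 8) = 2*m^4 - 2*m^3 - 5*m^2 - 5*m + 7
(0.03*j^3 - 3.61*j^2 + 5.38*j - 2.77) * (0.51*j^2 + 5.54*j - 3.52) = 0.0153*j^5 - 1.6749*j^4 - 17.3612*j^3 + 41.0997*j^2 - 34.2834*j + 9.7504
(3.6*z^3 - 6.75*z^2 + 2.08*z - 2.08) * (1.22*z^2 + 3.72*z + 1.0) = 4.392*z^5 + 5.157*z^4 - 18.9724*z^3 - 1.55*z^2 - 5.6576*z - 2.08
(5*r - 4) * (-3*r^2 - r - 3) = -15*r^3 + 7*r^2 - 11*r + 12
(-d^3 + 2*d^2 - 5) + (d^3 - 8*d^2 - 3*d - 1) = -6*d^2 - 3*d - 6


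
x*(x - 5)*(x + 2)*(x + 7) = x^4 + 4*x^3 - 31*x^2 - 70*x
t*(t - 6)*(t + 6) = t^3 - 36*t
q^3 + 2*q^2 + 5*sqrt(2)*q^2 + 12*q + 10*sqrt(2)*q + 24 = (q + 2)*(q + 2*sqrt(2))*(q + 3*sqrt(2))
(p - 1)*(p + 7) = p^2 + 6*p - 7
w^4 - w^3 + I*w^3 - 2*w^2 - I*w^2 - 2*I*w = w*(w - 2)*(w + 1)*(w + I)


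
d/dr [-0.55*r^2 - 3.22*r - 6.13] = -1.1*r - 3.22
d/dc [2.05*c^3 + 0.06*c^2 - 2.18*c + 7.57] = 6.15*c^2 + 0.12*c - 2.18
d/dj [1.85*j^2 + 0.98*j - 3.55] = 3.7*j + 0.98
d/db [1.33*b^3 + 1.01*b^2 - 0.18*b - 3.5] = 3.99*b^2 + 2.02*b - 0.18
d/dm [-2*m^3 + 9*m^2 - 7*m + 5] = -6*m^2 + 18*m - 7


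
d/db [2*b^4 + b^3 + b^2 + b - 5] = 8*b^3 + 3*b^2 + 2*b + 1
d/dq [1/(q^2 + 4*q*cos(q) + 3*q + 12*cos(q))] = (4*q*sin(q) - 2*q + 12*sin(q) - 4*cos(q) - 3)/((q + 3)^2*(q + 4*cos(q))^2)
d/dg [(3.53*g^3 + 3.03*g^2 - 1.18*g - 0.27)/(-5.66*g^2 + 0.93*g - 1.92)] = (-19.9798*g^4 + 6.5658*g^3 - 24.1937*g^2 - 14.6916*g + 2.5167)/(32.0356*g^4 - 10.5276*g^3 + 22.5993*g^2 - 3.5712*g + 3.6864)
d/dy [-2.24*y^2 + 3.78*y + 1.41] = 3.78 - 4.48*y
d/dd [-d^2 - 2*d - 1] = -2*d - 2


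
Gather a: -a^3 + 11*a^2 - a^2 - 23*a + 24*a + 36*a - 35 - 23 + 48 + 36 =-a^3 + 10*a^2 + 37*a + 26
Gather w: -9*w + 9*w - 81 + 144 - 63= 0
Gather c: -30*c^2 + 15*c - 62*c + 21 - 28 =-30*c^2 - 47*c - 7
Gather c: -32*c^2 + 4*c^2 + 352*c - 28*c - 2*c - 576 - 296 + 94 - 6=-28*c^2 + 322*c - 784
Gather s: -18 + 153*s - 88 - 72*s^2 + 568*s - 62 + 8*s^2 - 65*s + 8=-64*s^2 + 656*s - 160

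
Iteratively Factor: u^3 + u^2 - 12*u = (u + 4)*(u^2 - 3*u) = u*(u + 4)*(u - 3)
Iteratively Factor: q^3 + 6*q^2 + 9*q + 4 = (q + 4)*(q^2 + 2*q + 1) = (q + 1)*(q + 4)*(q + 1)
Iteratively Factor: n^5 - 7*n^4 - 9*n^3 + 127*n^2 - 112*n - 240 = (n + 4)*(n^4 - 11*n^3 + 35*n^2 - 13*n - 60) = (n - 5)*(n + 4)*(n^3 - 6*n^2 + 5*n + 12) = (n - 5)*(n - 4)*(n + 4)*(n^2 - 2*n - 3) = (n - 5)*(n - 4)*(n - 3)*(n + 4)*(n + 1)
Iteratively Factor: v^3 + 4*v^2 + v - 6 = (v - 1)*(v^2 + 5*v + 6) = (v - 1)*(v + 2)*(v + 3)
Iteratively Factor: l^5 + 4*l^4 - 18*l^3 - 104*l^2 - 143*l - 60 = (l - 5)*(l^4 + 9*l^3 + 27*l^2 + 31*l + 12) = (l - 5)*(l + 1)*(l^3 + 8*l^2 + 19*l + 12) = (l - 5)*(l + 1)*(l + 3)*(l^2 + 5*l + 4) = (l - 5)*(l + 1)*(l + 3)*(l + 4)*(l + 1)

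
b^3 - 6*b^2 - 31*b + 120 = (b - 8)*(b - 3)*(b + 5)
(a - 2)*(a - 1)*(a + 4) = a^3 + a^2 - 10*a + 8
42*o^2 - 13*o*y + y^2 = (-7*o + y)*(-6*o + y)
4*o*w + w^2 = w*(4*o + w)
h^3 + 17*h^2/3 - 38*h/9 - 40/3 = (h - 5/3)*(h + 4/3)*(h + 6)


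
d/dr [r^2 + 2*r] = 2*r + 2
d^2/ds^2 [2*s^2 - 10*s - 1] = 4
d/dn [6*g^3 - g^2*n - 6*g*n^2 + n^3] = -g^2 - 12*g*n + 3*n^2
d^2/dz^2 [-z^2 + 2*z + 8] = -2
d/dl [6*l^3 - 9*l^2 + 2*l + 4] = 18*l^2 - 18*l + 2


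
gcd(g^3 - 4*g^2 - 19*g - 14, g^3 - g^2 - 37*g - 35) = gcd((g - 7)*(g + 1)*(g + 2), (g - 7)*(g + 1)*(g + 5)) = g^2 - 6*g - 7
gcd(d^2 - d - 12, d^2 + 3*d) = d + 3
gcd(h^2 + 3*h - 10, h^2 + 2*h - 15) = h + 5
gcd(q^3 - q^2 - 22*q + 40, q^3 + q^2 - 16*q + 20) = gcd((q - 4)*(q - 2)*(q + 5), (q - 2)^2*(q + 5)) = q^2 + 3*q - 10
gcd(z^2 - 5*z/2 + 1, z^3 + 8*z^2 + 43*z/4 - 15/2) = z - 1/2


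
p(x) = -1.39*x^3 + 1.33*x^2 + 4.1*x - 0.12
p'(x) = -4.17*x^2 + 2.66*x + 4.1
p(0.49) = 2.04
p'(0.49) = 4.40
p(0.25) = 0.97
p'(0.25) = 4.50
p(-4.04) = 96.68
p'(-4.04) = -74.71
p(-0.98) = -1.55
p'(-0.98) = -2.51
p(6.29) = -267.62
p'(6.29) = -144.15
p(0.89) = 3.60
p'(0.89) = 3.16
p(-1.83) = 5.35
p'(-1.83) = -14.73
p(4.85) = -107.53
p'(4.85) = -81.09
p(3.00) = -13.38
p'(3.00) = -25.45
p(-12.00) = 2544.12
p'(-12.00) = -628.30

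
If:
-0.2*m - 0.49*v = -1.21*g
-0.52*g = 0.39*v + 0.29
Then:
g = -0.75*v - 0.557692307692308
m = -6.9875*v - 3.37403846153846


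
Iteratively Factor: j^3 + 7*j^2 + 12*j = (j + 4)*(j^2 + 3*j) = (j + 3)*(j + 4)*(j)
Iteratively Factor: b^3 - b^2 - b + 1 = (b + 1)*(b^2 - 2*b + 1) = (b - 1)*(b + 1)*(b - 1)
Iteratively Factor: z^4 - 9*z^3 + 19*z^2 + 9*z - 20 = (z - 5)*(z^3 - 4*z^2 - z + 4) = (z - 5)*(z + 1)*(z^2 - 5*z + 4) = (z - 5)*(z - 4)*(z + 1)*(z - 1)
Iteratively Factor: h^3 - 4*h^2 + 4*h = (h - 2)*(h^2 - 2*h) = (h - 2)^2*(h)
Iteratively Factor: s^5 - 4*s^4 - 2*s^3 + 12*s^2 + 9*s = (s - 3)*(s^4 - s^3 - 5*s^2 - 3*s) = (s - 3)*(s + 1)*(s^3 - 2*s^2 - 3*s) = s*(s - 3)*(s + 1)*(s^2 - 2*s - 3) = s*(s - 3)^2*(s + 1)*(s + 1)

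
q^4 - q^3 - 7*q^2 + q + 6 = (q - 3)*(q - 1)*(q + 1)*(q + 2)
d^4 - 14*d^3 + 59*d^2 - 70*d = d*(d - 7)*(d - 5)*(d - 2)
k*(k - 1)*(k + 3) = k^3 + 2*k^2 - 3*k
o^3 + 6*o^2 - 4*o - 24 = (o - 2)*(o + 2)*(o + 6)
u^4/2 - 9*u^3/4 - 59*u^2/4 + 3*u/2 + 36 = (u/2 + 1)*(u - 8)*(u - 3/2)*(u + 3)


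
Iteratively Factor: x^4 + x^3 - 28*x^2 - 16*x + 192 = (x - 3)*(x^3 + 4*x^2 - 16*x - 64) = (x - 4)*(x - 3)*(x^2 + 8*x + 16) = (x - 4)*(x - 3)*(x + 4)*(x + 4)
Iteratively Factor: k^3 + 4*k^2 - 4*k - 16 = (k + 2)*(k^2 + 2*k - 8) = (k + 2)*(k + 4)*(k - 2)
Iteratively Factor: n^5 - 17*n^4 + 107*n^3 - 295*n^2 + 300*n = (n - 5)*(n^4 - 12*n^3 + 47*n^2 - 60*n) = (n - 5)*(n - 3)*(n^3 - 9*n^2 + 20*n) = (n - 5)*(n - 4)*(n - 3)*(n^2 - 5*n) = n*(n - 5)*(n - 4)*(n - 3)*(n - 5)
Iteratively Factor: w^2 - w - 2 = (w - 2)*(w + 1)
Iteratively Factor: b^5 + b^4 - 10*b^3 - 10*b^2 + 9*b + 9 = (b + 1)*(b^4 - 10*b^2 + 9) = (b + 1)*(b + 3)*(b^3 - 3*b^2 - b + 3) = (b + 1)^2*(b + 3)*(b^2 - 4*b + 3) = (b - 3)*(b + 1)^2*(b + 3)*(b - 1)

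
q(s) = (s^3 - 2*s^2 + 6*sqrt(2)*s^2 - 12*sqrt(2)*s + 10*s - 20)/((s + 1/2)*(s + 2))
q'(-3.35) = 6.58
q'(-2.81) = 14.95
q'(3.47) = 1.90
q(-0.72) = 42.59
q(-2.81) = 15.29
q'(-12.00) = 1.15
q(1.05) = -4.02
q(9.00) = 11.21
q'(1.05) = 6.02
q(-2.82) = 15.14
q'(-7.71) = 1.44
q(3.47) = 3.49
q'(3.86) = 1.76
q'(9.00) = 1.18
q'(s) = (3*s^2 - 4*s + 12*sqrt(2)*s - 12*sqrt(2) + 10)/((s + 1/2)*(s + 2)) - (s^3 - 2*s^2 + 6*sqrt(2)*s^2 - 12*sqrt(2)*s + 10*s - 20)/((s + 1/2)*(s + 2)^2) - (s^3 - 2*s^2 + 6*sqrt(2)*s^2 - 12*sqrt(2)*s + 10*s - 20)/((s + 1/2)^2*(s + 2)) = 4*(s^4 + 5*s^3 - 12*s^2 + 27*sqrt(2)*s^2 + 12*sqrt(2)*s + 36*s - 12*sqrt(2) + 60)/(4*s^4 + 20*s^3 + 33*s^2 + 20*s + 4)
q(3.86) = 4.20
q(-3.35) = 10.02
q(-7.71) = -0.95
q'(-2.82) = 14.64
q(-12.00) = -6.35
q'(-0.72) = 212.70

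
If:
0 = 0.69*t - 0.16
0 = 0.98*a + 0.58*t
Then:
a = -0.14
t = 0.23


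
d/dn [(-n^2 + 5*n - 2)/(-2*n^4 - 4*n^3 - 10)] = (-n^2*(2*n + 3)*(n^2 - 5*n + 2) + (2*n - 5)*(n^4 + 2*n^3 + 5)/2)/(n^4 + 2*n^3 + 5)^2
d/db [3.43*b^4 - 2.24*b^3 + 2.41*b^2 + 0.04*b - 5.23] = 13.72*b^3 - 6.72*b^2 + 4.82*b + 0.04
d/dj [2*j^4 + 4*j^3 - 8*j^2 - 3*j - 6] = 8*j^3 + 12*j^2 - 16*j - 3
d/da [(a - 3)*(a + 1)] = 2*a - 2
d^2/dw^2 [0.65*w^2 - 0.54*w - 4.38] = 1.30000000000000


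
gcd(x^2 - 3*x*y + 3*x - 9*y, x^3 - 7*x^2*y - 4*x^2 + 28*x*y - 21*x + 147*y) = x + 3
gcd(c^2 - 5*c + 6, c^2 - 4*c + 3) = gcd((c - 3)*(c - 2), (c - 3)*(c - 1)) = c - 3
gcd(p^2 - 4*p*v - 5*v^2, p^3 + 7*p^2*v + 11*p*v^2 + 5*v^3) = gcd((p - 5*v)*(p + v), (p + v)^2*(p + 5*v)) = p + v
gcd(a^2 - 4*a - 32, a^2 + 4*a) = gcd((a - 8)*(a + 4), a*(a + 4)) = a + 4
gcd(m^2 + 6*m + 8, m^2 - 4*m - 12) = m + 2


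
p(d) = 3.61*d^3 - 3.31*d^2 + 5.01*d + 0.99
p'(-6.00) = 434.61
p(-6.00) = -927.99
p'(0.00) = 5.01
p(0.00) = 0.99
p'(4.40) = 185.55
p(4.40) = 266.47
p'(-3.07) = 127.41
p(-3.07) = -150.04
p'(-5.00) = 308.86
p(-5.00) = -558.06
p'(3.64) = 124.41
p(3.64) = 149.48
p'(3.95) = 147.84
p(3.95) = 191.62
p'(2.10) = 38.87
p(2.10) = 30.35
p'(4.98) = 240.63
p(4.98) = 389.71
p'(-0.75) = 16.07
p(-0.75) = -6.15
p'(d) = 10.83*d^2 - 6.62*d + 5.01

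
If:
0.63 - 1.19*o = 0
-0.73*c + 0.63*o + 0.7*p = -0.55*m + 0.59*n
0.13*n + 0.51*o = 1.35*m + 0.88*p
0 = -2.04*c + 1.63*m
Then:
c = 0.202201451289593 - 0.427233613293122*p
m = 0.253061939037282 - 0.534697282894459*p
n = 1.21660513917293*p + 0.551027828464082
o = 0.53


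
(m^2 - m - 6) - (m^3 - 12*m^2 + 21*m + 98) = -m^3 + 13*m^2 - 22*m - 104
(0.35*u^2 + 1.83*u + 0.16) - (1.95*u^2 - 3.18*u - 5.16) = -1.6*u^2 + 5.01*u + 5.32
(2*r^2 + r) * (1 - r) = -2*r^3 + r^2 + r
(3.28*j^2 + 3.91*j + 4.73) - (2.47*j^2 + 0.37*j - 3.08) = 0.81*j^2 + 3.54*j + 7.81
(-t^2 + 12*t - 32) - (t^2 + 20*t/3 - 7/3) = -2*t^2 + 16*t/3 - 89/3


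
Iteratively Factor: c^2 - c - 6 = (c + 2)*(c - 3)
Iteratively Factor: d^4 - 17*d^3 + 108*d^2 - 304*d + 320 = (d - 4)*(d^3 - 13*d^2 + 56*d - 80) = (d - 5)*(d - 4)*(d^2 - 8*d + 16) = (d - 5)*(d - 4)^2*(d - 4)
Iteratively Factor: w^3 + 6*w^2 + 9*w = (w + 3)*(w^2 + 3*w) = w*(w + 3)*(w + 3)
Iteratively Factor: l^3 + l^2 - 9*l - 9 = (l + 1)*(l^2 - 9) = (l - 3)*(l + 1)*(l + 3)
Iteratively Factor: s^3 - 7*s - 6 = (s + 1)*(s^2 - s - 6) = (s - 3)*(s + 1)*(s + 2)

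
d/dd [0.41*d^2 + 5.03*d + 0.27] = 0.82*d + 5.03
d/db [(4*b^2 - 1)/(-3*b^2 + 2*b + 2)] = 2*(4*b^2 + 5*b + 1)/(9*b^4 - 12*b^3 - 8*b^2 + 8*b + 4)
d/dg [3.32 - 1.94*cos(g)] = 1.94*sin(g)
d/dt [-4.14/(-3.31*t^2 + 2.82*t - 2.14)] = (11.6748 - 27.4068*t)/(3.31*t^2 - 2.82*t + 2.14)^2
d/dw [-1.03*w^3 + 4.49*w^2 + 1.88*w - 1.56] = -3.09*w^2 + 8.98*w + 1.88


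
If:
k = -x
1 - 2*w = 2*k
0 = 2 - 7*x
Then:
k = -2/7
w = 11/14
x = 2/7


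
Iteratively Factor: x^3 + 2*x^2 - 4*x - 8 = (x + 2)*(x^2 - 4) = (x - 2)*(x + 2)*(x + 2)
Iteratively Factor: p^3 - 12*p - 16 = (p + 2)*(p^2 - 2*p - 8) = (p - 4)*(p + 2)*(p + 2)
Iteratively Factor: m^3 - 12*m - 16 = (m + 2)*(m^2 - 2*m - 8) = (m + 2)^2*(m - 4)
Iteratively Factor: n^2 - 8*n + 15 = (n - 5)*(n - 3)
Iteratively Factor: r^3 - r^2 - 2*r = (r)*(r^2 - r - 2) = r*(r + 1)*(r - 2)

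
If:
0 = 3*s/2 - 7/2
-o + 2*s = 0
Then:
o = 14/3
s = 7/3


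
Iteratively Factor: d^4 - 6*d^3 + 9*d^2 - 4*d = (d - 1)*(d^3 - 5*d^2 + 4*d) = (d - 4)*(d - 1)*(d^2 - d) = d*(d - 4)*(d - 1)*(d - 1)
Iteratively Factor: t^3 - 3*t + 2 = (t - 1)*(t^2 + t - 2) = (t - 1)^2*(t + 2)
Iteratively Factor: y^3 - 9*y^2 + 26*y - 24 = (y - 2)*(y^2 - 7*y + 12) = (y - 4)*(y - 2)*(y - 3)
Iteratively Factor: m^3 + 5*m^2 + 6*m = (m + 2)*(m^2 + 3*m) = (m + 2)*(m + 3)*(m)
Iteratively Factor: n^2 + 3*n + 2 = (n + 2)*(n + 1)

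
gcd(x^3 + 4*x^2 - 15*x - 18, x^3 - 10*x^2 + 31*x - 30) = x - 3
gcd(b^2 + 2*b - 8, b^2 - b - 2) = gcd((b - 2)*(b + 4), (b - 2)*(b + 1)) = b - 2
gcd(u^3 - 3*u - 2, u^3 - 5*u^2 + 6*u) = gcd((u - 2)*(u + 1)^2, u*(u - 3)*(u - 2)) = u - 2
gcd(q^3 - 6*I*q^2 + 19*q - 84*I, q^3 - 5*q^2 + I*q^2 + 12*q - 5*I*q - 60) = q^2 + I*q + 12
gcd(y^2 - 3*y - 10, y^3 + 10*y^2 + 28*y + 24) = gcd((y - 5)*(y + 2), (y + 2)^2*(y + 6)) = y + 2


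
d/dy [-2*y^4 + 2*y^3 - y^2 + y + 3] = -8*y^3 + 6*y^2 - 2*y + 1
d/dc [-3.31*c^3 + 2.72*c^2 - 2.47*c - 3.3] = -9.93*c^2 + 5.44*c - 2.47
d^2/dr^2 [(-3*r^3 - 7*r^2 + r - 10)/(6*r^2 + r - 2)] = 6*(13*r^3 - 438*r^2 - 60*r - 52)/(216*r^6 + 108*r^5 - 198*r^4 - 71*r^3 + 66*r^2 + 12*r - 8)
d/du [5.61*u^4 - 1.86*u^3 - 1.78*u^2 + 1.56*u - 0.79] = 22.44*u^3 - 5.58*u^2 - 3.56*u + 1.56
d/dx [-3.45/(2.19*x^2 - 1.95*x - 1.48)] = (15.111*x - 6.7275)/(-2.19*x^2 + 1.95*x + 1.48)^2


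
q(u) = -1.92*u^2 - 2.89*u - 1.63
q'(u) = -3.84*u - 2.89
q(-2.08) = -3.93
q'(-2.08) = 5.10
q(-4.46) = -26.93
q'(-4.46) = 14.24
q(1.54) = -10.63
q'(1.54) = -8.80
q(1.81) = -13.15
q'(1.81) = -9.84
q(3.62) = -37.25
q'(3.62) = -16.79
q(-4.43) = -26.51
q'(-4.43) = 14.12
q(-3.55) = -15.57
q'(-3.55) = 10.74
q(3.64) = -37.59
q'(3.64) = -16.87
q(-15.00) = -390.28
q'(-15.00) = 54.71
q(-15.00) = -390.28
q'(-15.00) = 54.71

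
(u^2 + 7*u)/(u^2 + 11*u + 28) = u/(u + 4)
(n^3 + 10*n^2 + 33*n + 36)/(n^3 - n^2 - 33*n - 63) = (n + 4)/(n - 7)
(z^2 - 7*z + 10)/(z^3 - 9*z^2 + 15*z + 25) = (z - 2)/(z^2 - 4*z - 5)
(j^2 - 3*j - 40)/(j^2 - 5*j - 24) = (j + 5)/(j + 3)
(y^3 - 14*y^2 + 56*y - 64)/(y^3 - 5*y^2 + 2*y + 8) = (y - 8)/(y + 1)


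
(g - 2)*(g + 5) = g^2 + 3*g - 10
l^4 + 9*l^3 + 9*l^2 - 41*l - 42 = (l - 2)*(l + 1)*(l + 3)*(l + 7)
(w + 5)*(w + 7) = w^2 + 12*w + 35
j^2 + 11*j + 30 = (j + 5)*(j + 6)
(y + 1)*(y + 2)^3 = y^4 + 7*y^3 + 18*y^2 + 20*y + 8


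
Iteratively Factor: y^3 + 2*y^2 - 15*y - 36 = (y + 3)*(y^2 - y - 12) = (y + 3)^2*(y - 4)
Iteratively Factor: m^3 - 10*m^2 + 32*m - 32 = (m - 2)*(m^2 - 8*m + 16) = (m - 4)*(m - 2)*(m - 4)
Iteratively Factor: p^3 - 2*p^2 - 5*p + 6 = (p + 2)*(p^2 - 4*p + 3) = (p - 3)*(p + 2)*(p - 1)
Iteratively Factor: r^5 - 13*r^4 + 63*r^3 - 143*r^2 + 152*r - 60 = (r - 3)*(r^4 - 10*r^3 + 33*r^2 - 44*r + 20) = (r - 3)*(r - 2)*(r^3 - 8*r^2 + 17*r - 10) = (r - 3)*(r - 2)^2*(r^2 - 6*r + 5) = (r - 3)*(r - 2)^2*(r - 1)*(r - 5)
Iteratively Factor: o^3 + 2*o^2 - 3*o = (o + 3)*(o^2 - o) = (o - 1)*(o + 3)*(o)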